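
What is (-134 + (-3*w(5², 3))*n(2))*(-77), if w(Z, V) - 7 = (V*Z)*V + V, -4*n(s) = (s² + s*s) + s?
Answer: -250789/2 ≈ -1.2539e+5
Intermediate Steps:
n(s) = -s²/2 - s/4 (n(s) = -((s² + s*s) + s)/4 = -((s² + s²) + s)/4 = -(2*s² + s)/4 = -(s + 2*s²)/4 = -s²/2 - s/4)
w(Z, V) = 7 + V + Z*V² (w(Z, V) = 7 + ((V*Z)*V + V) = 7 + (Z*V² + V) = 7 + (V + Z*V²) = 7 + V + Z*V²)
(-134 + (-3*w(5², 3))*n(2))*(-77) = (-134 + (-3*(7 + 3 + 5²*3²))*(-¼*2*(1 + 2*2)))*(-77) = (-134 + (-3*(7 + 3 + 25*9))*(-¼*2*(1 + 4)))*(-77) = (-134 + (-3*(7 + 3 + 225))*(-¼*2*5))*(-77) = (-134 - 3*235*(-5/2))*(-77) = (-134 - 705*(-5/2))*(-77) = (-134 + 3525/2)*(-77) = (3257/2)*(-77) = -250789/2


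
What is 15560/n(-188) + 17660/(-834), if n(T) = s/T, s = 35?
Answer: -244030162/2919 ≈ -83601.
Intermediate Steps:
n(T) = 35/T
15560/n(-188) + 17660/(-834) = 15560/((35/(-188))) + 17660/(-834) = 15560/((35*(-1/188))) + 17660*(-1/834) = 15560/(-35/188) - 8830/417 = 15560*(-188/35) - 8830/417 = -585056/7 - 8830/417 = -244030162/2919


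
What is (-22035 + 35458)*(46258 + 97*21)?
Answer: 648263785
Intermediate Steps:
(-22035 + 35458)*(46258 + 97*21) = 13423*(46258 + 2037) = 13423*48295 = 648263785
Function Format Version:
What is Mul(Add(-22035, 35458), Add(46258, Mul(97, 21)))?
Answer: 648263785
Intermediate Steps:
Mul(Add(-22035, 35458), Add(46258, Mul(97, 21))) = Mul(13423, Add(46258, 2037)) = Mul(13423, 48295) = 648263785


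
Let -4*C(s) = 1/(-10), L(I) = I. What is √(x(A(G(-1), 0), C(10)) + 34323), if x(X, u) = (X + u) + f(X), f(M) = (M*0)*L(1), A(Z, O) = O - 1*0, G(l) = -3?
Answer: √13729210/20 ≈ 185.26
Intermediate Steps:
C(s) = 1/40 (C(s) = -¼/(-10) = -¼*(-⅒) = 1/40)
A(Z, O) = O (A(Z, O) = O + 0 = O)
f(M) = 0 (f(M) = (M*0)*1 = 0*1 = 0)
x(X, u) = X + u (x(X, u) = (X + u) + 0 = X + u)
√(x(A(G(-1), 0), C(10)) + 34323) = √((0 + 1/40) + 34323) = √(1/40 + 34323) = √(1372921/40) = √13729210/20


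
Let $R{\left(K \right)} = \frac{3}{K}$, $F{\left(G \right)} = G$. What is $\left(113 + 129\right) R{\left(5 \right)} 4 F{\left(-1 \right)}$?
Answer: $- \frac{2904}{5} \approx -580.8$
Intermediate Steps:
$\left(113 + 129\right) R{\left(5 \right)} 4 F{\left(-1 \right)} = \left(113 + 129\right) \frac{3}{5} \cdot 4 \left(-1\right) = 242 \cdot 3 \cdot \frac{1}{5} \cdot 4 \left(-1\right) = 242 \cdot \frac{3}{5} \cdot 4 \left(-1\right) = 242 \cdot \frac{12}{5} \left(-1\right) = 242 \left(- \frac{12}{5}\right) = - \frac{2904}{5}$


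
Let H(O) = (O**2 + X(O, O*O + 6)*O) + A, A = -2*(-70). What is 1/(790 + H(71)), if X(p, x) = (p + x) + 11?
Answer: 1/370130 ≈ 2.7018e-6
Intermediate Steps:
X(p, x) = 11 + p + x
A = 140
H(O) = 140 + O**2 + O*(17 + O + O**2) (H(O) = (O**2 + (11 + O + (O*O + 6))*O) + 140 = (O**2 + (11 + O + (O**2 + 6))*O) + 140 = (O**2 + (11 + O + (6 + O**2))*O) + 140 = (O**2 + (17 + O + O**2)*O) + 140 = (O**2 + O*(17 + O + O**2)) + 140 = 140 + O**2 + O*(17 + O + O**2))
1/(790 + H(71)) = 1/(790 + (140 + 71**2 + 71*(17 + 71 + 71**2))) = 1/(790 + (140 + 5041 + 71*(17 + 71 + 5041))) = 1/(790 + (140 + 5041 + 71*5129)) = 1/(790 + (140 + 5041 + 364159)) = 1/(790 + 369340) = 1/370130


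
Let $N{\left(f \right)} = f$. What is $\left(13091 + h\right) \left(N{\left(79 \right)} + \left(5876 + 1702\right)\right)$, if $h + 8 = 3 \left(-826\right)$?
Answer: $81202485$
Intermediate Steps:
$h = -2486$ ($h = -8 + 3 \left(-826\right) = -8 - 2478 = -2486$)
$\left(13091 + h\right) \left(N{\left(79 \right)} + \left(5876 + 1702\right)\right) = \left(13091 - 2486\right) \left(79 + \left(5876 + 1702\right)\right) = 10605 \left(79 + 7578\right) = 10605 \cdot 7657 = 81202485$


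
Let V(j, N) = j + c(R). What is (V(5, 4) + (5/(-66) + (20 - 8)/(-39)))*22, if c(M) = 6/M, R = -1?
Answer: -1187/39 ≈ -30.436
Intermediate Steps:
V(j, N) = -6 + j (V(j, N) = j + 6/(-1) = j + 6*(-1) = j - 6 = -6 + j)
(V(5, 4) + (5/(-66) + (20 - 8)/(-39)))*22 = ((-6 + 5) + (5/(-66) + (20 - 8)/(-39)))*22 = (-1 + (5*(-1/66) + 12*(-1/39)))*22 = (-1 + (-5/66 - 4/13))*22 = (-1 - 329/858)*22 = -1187/858*22 = -1187/39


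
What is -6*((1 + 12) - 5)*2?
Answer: -96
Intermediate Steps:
-6*((1 + 12) - 5)*2 = -6*(13 - 5)*2 = -6*8*2 = -48*2 = -96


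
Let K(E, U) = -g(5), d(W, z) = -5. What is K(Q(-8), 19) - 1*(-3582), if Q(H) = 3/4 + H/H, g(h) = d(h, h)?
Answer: 3587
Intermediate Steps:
g(h) = -5
Q(H) = 7/4 (Q(H) = 3*(1/4) + 1 = 3/4 + 1 = 7/4)
K(E, U) = 5 (K(E, U) = -1*(-5) = 5)
K(Q(-8), 19) - 1*(-3582) = 5 - 1*(-3582) = 5 + 3582 = 3587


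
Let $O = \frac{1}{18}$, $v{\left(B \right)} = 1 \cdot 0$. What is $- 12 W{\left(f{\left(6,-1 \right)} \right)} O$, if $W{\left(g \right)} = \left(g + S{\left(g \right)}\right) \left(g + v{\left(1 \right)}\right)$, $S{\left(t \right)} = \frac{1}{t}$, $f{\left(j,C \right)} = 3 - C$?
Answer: $- \frac{34}{3} \approx -11.333$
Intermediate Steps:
$v{\left(B \right)} = 0$
$O = \frac{1}{18} \approx 0.055556$
$W{\left(g \right)} = g \left(g + \frac{1}{g}\right)$ ($W{\left(g \right)} = \left(g + \frac{1}{g}\right) \left(g + 0\right) = \left(g + \frac{1}{g}\right) g = g \left(g + \frac{1}{g}\right)$)
$- 12 W{\left(f{\left(6,-1 \right)} \right)} O = - 12 \left(1 + \left(3 - -1\right)^{2}\right) \frac{1}{18} = - 12 \left(1 + \left(3 + 1\right)^{2}\right) \frac{1}{18} = - 12 \left(1 + 4^{2}\right) \frac{1}{18} = - 12 \left(1 + 16\right) \frac{1}{18} = \left(-12\right) 17 \cdot \frac{1}{18} = \left(-204\right) \frac{1}{18} = - \frac{34}{3}$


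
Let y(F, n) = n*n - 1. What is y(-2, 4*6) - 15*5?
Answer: 500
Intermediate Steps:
y(F, n) = -1 + n**2 (y(F, n) = n**2 - 1 = -1 + n**2)
y(-2, 4*6) - 15*5 = (-1 + (4*6)**2) - 15*5 = (-1 + 24**2) - 75 = (-1 + 576) - 75 = 575 - 75 = 500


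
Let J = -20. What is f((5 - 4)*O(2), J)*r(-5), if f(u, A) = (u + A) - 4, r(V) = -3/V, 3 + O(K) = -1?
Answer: -84/5 ≈ -16.800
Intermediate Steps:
O(K) = -4 (O(K) = -3 - 1 = -4)
f(u, A) = -4 + A + u (f(u, A) = (A + u) - 4 = -4 + A + u)
f((5 - 4)*O(2), J)*r(-5) = (-4 - 20 + (5 - 4)*(-4))*(-3/(-5)) = (-4 - 20 + 1*(-4))*(-3*(-⅕)) = (-4 - 20 - 4)*(⅗) = -28*⅗ = -84/5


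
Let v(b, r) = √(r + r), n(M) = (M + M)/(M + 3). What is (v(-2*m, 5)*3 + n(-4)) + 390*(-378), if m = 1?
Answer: -147412 + 3*√10 ≈ -1.4740e+5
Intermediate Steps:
n(M) = 2*M/(3 + M) (n(M) = (2*M)/(3 + M) = 2*M/(3 + M))
v(b, r) = √2*√r (v(b, r) = √(2*r) = √2*√r)
(v(-2*m, 5)*3 + n(-4)) + 390*(-378) = ((√2*√5)*3 + 2*(-4)/(3 - 4)) + 390*(-378) = (√10*3 + 2*(-4)/(-1)) - 147420 = (3*√10 + 2*(-4)*(-1)) - 147420 = (3*√10 + 8) - 147420 = (8 + 3*√10) - 147420 = -147412 + 3*√10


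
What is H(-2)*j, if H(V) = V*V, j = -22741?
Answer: -90964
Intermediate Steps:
H(V) = V**2
H(-2)*j = (-2)**2*(-22741) = 4*(-22741) = -90964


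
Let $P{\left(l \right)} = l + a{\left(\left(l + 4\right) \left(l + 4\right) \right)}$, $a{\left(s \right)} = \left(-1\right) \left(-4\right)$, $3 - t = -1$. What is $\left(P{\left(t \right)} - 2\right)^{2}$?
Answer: $36$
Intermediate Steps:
$t = 4$ ($t = 3 - -1 = 3 + 1 = 4$)
$a{\left(s \right)} = 4$
$P{\left(l \right)} = 4 + l$ ($P{\left(l \right)} = l + 4 = 4 + l$)
$\left(P{\left(t \right)} - 2\right)^{2} = \left(\left(4 + 4\right) - 2\right)^{2} = \left(8 - 2\right)^{2} = 6^{2} = 36$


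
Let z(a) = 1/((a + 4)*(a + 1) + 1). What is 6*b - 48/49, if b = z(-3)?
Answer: -342/49 ≈ -6.9796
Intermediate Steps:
z(a) = 1/(1 + (1 + a)*(4 + a)) (z(a) = 1/((4 + a)*(1 + a) + 1) = 1/((1 + a)*(4 + a) + 1) = 1/(1 + (1 + a)*(4 + a)))
b = -1 (b = 1/(5 + (-3)² + 5*(-3)) = 1/(5 + 9 - 15) = 1/(-1) = -1)
6*b - 48/49 = 6*(-1) - 48/49 = -6 - 48*1/49 = -6 - 48/49 = -342/49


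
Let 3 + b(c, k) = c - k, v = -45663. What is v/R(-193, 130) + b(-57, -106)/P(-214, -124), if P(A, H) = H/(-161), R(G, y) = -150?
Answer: 282213/775 ≈ 364.15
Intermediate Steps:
b(c, k) = -3 + c - k (b(c, k) = -3 + (c - k) = -3 + c - k)
P(A, H) = -H/161 (P(A, H) = H*(-1/161) = -H/161)
v/R(-193, 130) + b(-57, -106)/P(-214, -124) = -45663/(-150) + (-3 - 57 - 1*(-106))/((-1/161*(-124))) = -45663*(-1/150) + (-3 - 57 + 106)/(124/161) = 15221/50 + 46*(161/124) = 15221/50 + 3703/62 = 282213/775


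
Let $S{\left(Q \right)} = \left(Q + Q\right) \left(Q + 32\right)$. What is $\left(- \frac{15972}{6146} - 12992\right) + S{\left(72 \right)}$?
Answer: $\frac{6088846}{3073} \approx 1981.4$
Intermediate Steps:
$S{\left(Q \right)} = 2 Q \left(32 + Q\right)$
$\left(- \frac{15972}{6146} - 12992\right) + S{\left(72 \right)} = \left(- \frac{15972}{6146} - 12992\right) + 2 \cdot 72 \left(32 + 72\right) = \left(\left(-15972\right) \frac{1}{6146} - 12992\right) + 2 \cdot 72 \cdot 104 = \left(- \frac{7986}{3073} - 12992\right) + 14976 = - \frac{39932402}{3073} + 14976 = \frac{6088846}{3073}$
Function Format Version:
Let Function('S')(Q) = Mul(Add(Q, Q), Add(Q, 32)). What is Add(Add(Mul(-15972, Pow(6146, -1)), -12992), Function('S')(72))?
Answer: Rational(6088846, 3073) ≈ 1981.4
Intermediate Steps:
Function('S')(Q) = Mul(2, Q, Add(32, Q)) (Function('S')(Q) = Mul(Mul(2, Q), Add(32, Q)) = Mul(2, Q, Add(32, Q)))
Add(Add(Mul(-15972, Pow(6146, -1)), -12992), Function('S')(72)) = Add(Add(Mul(-15972, Pow(6146, -1)), -12992), Mul(2, 72, Add(32, 72))) = Add(Add(Mul(-15972, Rational(1, 6146)), -12992), Mul(2, 72, 104)) = Add(Add(Rational(-7986, 3073), -12992), 14976) = Add(Rational(-39932402, 3073), 14976) = Rational(6088846, 3073)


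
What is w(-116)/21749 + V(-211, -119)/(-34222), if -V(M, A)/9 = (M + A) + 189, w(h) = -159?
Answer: -33040779/744294278 ≈ -0.044392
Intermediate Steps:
V(M, A) = -1701 - 9*A - 9*M (V(M, A) = -9*((M + A) + 189) = -9*((A + M) + 189) = -9*(189 + A + M) = -1701 - 9*A - 9*M)
w(-116)/21749 + V(-211, -119)/(-34222) = -159/21749 + (-1701 - 9*(-119) - 9*(-211))/(-34222) = -159*1/21749 + (-1701 + 1071 + 1899)*(-1/34222) = -159/21749 + 1269*(-1/34222) = -159/21749 - 1269/34222 = -33040779/744294278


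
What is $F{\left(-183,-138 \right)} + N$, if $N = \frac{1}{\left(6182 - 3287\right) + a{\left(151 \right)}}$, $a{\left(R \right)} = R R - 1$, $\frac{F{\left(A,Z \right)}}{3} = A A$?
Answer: $\frac{2581499566}{25695} \approx 1.0047 \cdot 10^{5}$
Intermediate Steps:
$F{\left(A,Z \right)} = 3 A^{2}$ ($F{\left(A,Z \right)} = 3 A A = 3 A^{2}$)
$a{\left(R \right)} = -1 + R^{2}$ ($a{\left(R \right)} = R^{2} - 1 = -1 + R^{2}$)
$N = \frac{1}{25695}$ ($N = \frac{1}{\left(6182 - 3287\right) - \left(1 - 151^{2}\right)} = \frac{1}{2895 + \left(-1 + 22801\right)} = \frac{1}{2895 + 22800} = \frac{1}{25695} \approx 3.8918 \cdot 10^{-5}$)
$F{\left(-183,-138 \right)} + N = 3 \left(-183\right)^{2} + \frac{1}{25695} = 3 \cdot 33489 + \frac{1}{25695} = 100467 + \frac{1}{25695} = \frac{2581499566}{25695}$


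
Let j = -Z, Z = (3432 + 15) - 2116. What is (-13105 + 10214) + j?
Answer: -4222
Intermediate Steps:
Z = 1331 (Z = 3447 - 2116 = 1331)
j = -1331 (j = -1*1331 = -1331)
(-13105 + 10214) + j = (-13105 + 10214) - 1331 = -2891 - 1331 = -4222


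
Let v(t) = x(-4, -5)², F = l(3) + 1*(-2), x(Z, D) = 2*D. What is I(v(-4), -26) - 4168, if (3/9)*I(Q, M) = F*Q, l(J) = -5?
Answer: -6268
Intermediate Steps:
F = -7 (F = -5 + 1*(-2) = -5 - 2 = -7)
v(t) = 100 (v(t) = (2*(-5))² = (-10)² = 100)
I(Q, M) = -21*Q (I(Q, M) = 3*(-7*Q) = -21*Q)
I(v(-4), -26) - 4168 = -21*100 - 4168 = -2100 - 4168 = -6268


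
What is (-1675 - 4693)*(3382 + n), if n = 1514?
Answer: -31177728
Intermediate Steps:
(-1675 - 4693)*(3382 + n) = (-1675 - 4693)*(3382 + 1514) = -6368*4896 = -31177728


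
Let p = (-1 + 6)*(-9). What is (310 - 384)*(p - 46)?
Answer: 6734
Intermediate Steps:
p = -45 (p = 5*(-9) = -45)
(310 - 384)*(p - 46) = (310 - 384)*(-45 - 46) = -74*(-91) = 6734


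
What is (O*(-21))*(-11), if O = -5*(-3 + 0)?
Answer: 3465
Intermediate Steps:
O = 15 (O = -5*(-3) = 15)
(O*(-21))*(-11) = (15*(-21))*(-11) = -315*(-11) = 3465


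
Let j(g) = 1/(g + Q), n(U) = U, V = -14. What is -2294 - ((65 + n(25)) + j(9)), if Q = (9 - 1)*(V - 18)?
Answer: -588847/247 ≈ -2384.0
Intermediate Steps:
Q = -256 (Q = (9 - 1)*(-14 - 18) = 8*(-32) = -256)
j(g) = 1/(-256 + g) (j(g) = 1/(g - 256) = 1/(-256 + g))
-2294 - ((65 + n(25)) + j(9)) = -2294 - ((65 + 25) + 1/(-256 + 9)) = -2294 - (90 + 1/(-247)) = -2294 - (90 - 1/247) = -2294 - 1*22229/247 = -2294 - 22229/247 = -588847/247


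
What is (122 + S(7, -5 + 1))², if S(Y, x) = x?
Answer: 13924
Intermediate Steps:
(122 + S(7, -5 + 1))² = (122 + (-5 + 1))² = (122 - 4)² = 118² = 13924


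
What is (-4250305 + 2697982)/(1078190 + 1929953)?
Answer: -1552323/3008143 ≈ -0.51604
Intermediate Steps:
(-4250305 + 2697982)/(1078190 + 1929953) = -1552323/3008143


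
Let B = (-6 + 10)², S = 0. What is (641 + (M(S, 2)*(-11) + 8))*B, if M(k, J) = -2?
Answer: 10736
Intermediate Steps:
B = 16 (B = 4² = 16)
(641 + (M(S, 2)*(-11) + 8))*B = (641 + (-2*(-11) + 8))*16 = (641 + (22 + 8))*16 = (641 + 30)*16 = 671*16 = 10736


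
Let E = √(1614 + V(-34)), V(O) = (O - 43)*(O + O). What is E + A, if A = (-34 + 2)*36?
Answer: -1152 + 5*√274 ≈ -1069.2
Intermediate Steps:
V(O) = 2*O*(-43 + O) (V(O) = (-43 + O)*(2*O) = 2*O*(-43 + O))
E = 5*√274 (E = √(1614 + 2*(-34)*(-43 - 34)) = √(1614 + 2*(-34)*(-77)) = √(1614 + 5236) = √6850 = 5*√274 ≈ 82.765)
A = -1152 (A = -32*36 = -1152)
E + A = 5*√274 - 1152 = -1152 + 5*√274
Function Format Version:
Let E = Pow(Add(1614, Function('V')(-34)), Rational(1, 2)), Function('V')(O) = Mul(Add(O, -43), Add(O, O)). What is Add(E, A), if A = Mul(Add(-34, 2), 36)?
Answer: Add(-1152, Mul(5, Pow(274, Rational(1, 2)))) ≈ -1069.2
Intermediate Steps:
Function('V')(O) = Mul(2, O, Add(-43, O)) (Function('V')(O) = Mul(Add(-43, O), Mul(2, O)) = Mul(2, O, Add(-43, O)))
E = Mul(5, Pow(274, Rational(1, 2))) (E = Pow(Add(1614, Mul(2, -34, Add(-43, -34))), Rational(1, 2)) = Pow(Add(1614, Mul(2, -34, -77)), Rational(1, 2)) = Pow(Add(1614, 5236), Rational(1, 2)) = Pow(6850, Rational(1, 2)) = Mul(5, Pow(274, Rational(1, 2))) ≈ 82.765)
A = -1152 (A = Mul(-32, 36) = -1152)
Add(E, A) = Add(Mul(5, Pow(274, Rational(1, 2))), -1152) = Add(-1152, Mul(5, Pow(274, Rational(1, 2))))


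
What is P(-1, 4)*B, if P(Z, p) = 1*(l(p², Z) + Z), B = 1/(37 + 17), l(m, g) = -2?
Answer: -1/18 ≈ -0.055556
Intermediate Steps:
B = 1/54 ≈ 0.018519
P(Z, p) = -2 + Z (P(Z, p) = 1*(-2 + Z) = -2 + Z)
P(-1, 4)*B = (-2 - 1)*(1/54) = -3*1/54 = -1/18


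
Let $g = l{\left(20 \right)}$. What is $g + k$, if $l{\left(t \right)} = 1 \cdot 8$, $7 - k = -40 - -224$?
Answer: $-169$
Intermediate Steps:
$k = -177$ ($k = 7 - \left(-40 - -224\right) = 7 - \left(-40 + 224\right) = 7 - 184 = -177$)
$l{\left(t \right)} = 8$
$g = 8$
$g + k = 8 - 177 = -169$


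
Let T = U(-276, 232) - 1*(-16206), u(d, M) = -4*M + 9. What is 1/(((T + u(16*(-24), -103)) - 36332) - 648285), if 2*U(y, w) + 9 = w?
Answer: -2/1335757 ≈ -1.4973e-6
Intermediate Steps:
U(y, w) = -9/2 + w/2
u(d, M) = 9 - 4*M
T = 32635/2 (T = (-9/2 + (½)*232) - 1*(-16206) = (-9/2 + 116) + 16206 = 223/2 + 16206 = 32635/2 ≈ 16318.)
1/(((T + u(16*(-24), -103)) - 36332) - 648285) = 1/(((32635/2 + (9 - 4*(-103))) - 36332) - 648285) = 1/(((32635/2 + (9 + 412)) - 36332) - 648285) = 1/(((32635/2 + 421) - 36332) - 648285) = 1/((33477/2 - 36332) - 648285) = 1/(-39187/2 - 648285) = 1/(-1335757/2) = -2/1335757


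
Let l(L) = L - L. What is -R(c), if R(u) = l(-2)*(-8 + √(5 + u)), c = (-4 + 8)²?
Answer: 0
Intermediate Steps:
l(L) = 0
c = 16 (c = 4² = 16)
R(u) = 0 (R(u) = 0*(-8 + √(5 + u)) = 0)
-R(c) = -1*0 = 0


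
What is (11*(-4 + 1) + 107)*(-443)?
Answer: -32782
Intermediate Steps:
(11*(-4 + 1) + 107)*(-443) = (11*(-3) + 107)*(-443) = (-33 + 107)*(-443) = 74*(-443) = -32782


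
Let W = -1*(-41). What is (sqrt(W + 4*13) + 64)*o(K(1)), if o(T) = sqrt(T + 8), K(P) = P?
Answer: 192 + 3*sqrt(93) ≈ 220.93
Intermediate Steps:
W = 41
o(T) = sqrt(8 + T)
(sqrt(W + 4*13) + 64)*o(K(1)) = (sqrt(41 + 4*13) + 64)*sqrt(8 + 1) = (sqrt(41 + 52) + 64)*sqrt(9) = (sqrt(93) + 64)*3 = (64 + sqrt(93))*3 = 192 + 3*sqrt(93)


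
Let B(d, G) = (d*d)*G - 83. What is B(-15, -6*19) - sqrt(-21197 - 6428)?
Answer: -25733 - 5*I*sqrt(1105) ≈ -25733.0 - 166.21*I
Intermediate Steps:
B(d, G) = -83 + G*d**2 (B(d, G) = d**2*G - 83 = G*d**2 - 83 = -83 + G*d**2)
B(-15, -6*19) - sqrt(-21197 - 6428) = (-83 - 6*19*(-15)**2) - sqrt(-21197 - 6428) = (-83 - 114*225) - sqrt(-27625) = (-83 - 25650) - 5*I*sqrt(1105) = -25733 - 5*I*sqrt(1105)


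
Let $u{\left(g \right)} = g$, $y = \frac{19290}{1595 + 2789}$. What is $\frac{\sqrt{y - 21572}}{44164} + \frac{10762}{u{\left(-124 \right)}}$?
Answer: $- \frac{5381}{62} + \frac{i \sqrt{6476836523}}{24201872} \approx -86.79 + 0.0033253 i$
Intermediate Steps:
$y = \frac{9645}{2192}$ ($y = \frac{19290}{4384} = 19290 \cdot \frac{1}{4384} = \frac{9645}{2192} \approx 4.4001$)
$\frac{\sqrt{y - 21572}}{44164} + \frac{10762}{u{\left(-124 \right)}} = \frac{\sqrt{\frac{9645}{2192} - 21572}}{44164} + \frac{10762}{-124} = \sqrt{- \frac{47276179}{2192}} \cdot \frac{1}{44164} + 10762 \left(- \frac{1}{124}\right) = \frac{i \sqrt{6476836523}}{548} \cdot \frac{1}{44164} - \frac{5381}{62} = \frac{i \sqrt{6476836523}}{24201872} - \frac{5381}{62} = - \frac{5381}{62} + \frac{i \sqrt{6476836523}}{24201872}$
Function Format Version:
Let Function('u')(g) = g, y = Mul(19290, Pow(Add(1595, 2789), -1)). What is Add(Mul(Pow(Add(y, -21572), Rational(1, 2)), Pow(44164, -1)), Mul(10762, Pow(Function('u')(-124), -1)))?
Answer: Add(Rational(-5381, 62), Mul(Rational(1, 24201872), I, Pow(6476836523, Rational(1, 2)))) ≈ Add(-86.790, Mul(0.0033253, I))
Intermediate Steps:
y = Rational(9645, 2192) (y = Mul(19290, Pow(4384, -1)) = Mul(19290, Rational(1, 4384)) = Rational(9645, 2192) ≈ 4.4001)
Add(Mul(Pow(Add(y, -21572), Rational(1, 2)), Pow(44164, -1)), Mul(10762, Pow(Function('u')(-124), -1))) = Add(Mul(Pow(Add(Rational(9645, 2192), -21572), Rational(1, 2)), Pow(44164, -1)), Mul(10762, Pow(-124, -1))) = Add(Mul(Pow(Rational(-47276179, 2192), Rational(1, 2)), Rational(1, 44164)), Mul(10762, Rational(-1, 124))) = Add(Mul(Mul(Rational(1, 548), I, Pow(6476836523, Rational(1, 2))), Rational(1, 44164)), Rational(-5381, 62)) = Add(Mul(Rational(1, 24201872), I, Pow(6476836523, Rational(1, 2))), Rational(-5381, 62)) = Add(Rational(-5381, 62), Mul(Rational(1, 24201872), I, Pow(6476836523, Rational(1, 2))))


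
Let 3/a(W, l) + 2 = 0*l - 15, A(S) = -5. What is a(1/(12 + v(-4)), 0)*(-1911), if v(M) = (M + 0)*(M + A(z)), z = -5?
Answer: 5733/17 ≈ 337.24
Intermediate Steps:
v(M) = M*(-5 + M) (v(M) = (M + 0)*(M - 5) = M*(-5 + M))
a(W, l) = -3/17 (a(W, l) = 3/(-2 + (0*l - 15)) = 3/(-2 + (0 - 15)) = 3/(-2 - 15) = 3/(-17) = 3*(-1/17) = -3/17)
a(1/(12 + v(-4)), 0)*(-1911) = -3/17*(-1911) = 5733/17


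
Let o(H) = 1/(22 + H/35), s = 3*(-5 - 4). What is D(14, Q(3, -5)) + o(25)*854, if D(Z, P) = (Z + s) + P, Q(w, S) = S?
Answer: 3116/159 ≈ 19.597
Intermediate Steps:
s = -27 (s = 3*(-9) = -27)
D(Z, P) = -27 + P + Z (D(Z, P) = (Z - 27) + P = (-27 + Z) + P = -27 + P + Z)
o(H) = 1/(22 + H/35) (o(H) = 1/(22 + H*(1/35)) = 1/(22 + H/35))
D(14, Q(3, -5)) + o(25)*854 = (-27 - 5 + 14) + (35/(770 + 25))*854 = -18 + (35/795)*854 = -18 + (35*(1/795))*854 = -18 + (7/159)*854 = -18 + 5978/159 = 3116/159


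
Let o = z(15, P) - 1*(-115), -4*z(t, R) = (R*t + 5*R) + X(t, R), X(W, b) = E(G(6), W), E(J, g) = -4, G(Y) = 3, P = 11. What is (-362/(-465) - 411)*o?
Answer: -11635933/465 ≈ -25024.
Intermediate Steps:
X(W, b) = -4
z(t, R) = 1 - 5*R/4 - R*t/4 (z(t, R) = -((R*t + 5*R) - 4)/4 = -((5*R + R*t) - 4)/4 = -(-4 + 5*R + R*t)/4 = 1 - 5*R/4 - R*t/4)
o = 61 (o = (1 - 5/4*11 - ¼*11*15) - 1*(-115) = (1 - 55/4 - 165/4) + 115 = -54 + 115 = 61)
(-362/(-465) - 411)*o = (-362/(-465) - 411)*61 = (-362*(-1/465) - 411)*61 = (362/465 - 411)*61 = -190753/465*61 = -11635933/465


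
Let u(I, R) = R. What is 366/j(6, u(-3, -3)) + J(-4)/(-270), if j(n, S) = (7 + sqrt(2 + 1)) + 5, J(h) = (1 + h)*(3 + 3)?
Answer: 22007/705 - 122*sqrt(3)/47 ≈ 26.720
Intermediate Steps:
J(h) = 6 + 6*h (J(h) = (1 + h)*6 = 6 + 6*h)
j(n, S) = 12 + sqrt(3) (j(n, S) = (7 + sqrt(3)) + 5 = 12 + sqrt(3))
366/j(6, u(-3, -3)) + J(-4)/(-270) = 366/(12 + sqrt(3)) + (6 + 6*(-4))/(-270) = 366/(12 + sqrt(3)) + (6 - 24)*(-1/270) = 366/(12 + sqrt(3)) - 18*(-1/270) = 366/(12 + sqrt(3)) + 1/15 = 1/15 + 366/(12 + sqrt(3))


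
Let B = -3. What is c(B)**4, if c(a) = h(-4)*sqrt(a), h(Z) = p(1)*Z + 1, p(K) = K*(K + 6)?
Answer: 4782969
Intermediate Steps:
p(K) = K*(6 + K)
h(Z) = 1 + 7*Z (h(Z) = (1*(6 + 1))*Z + 1 = (1*7)*Z + 1 = 7*Z + 1 = 1 + 7*Z)
c(a) = -27*sqrt(a) (c(a) = (1 + 7*(-4))*sqrt(a) = (1 - 28)*sqrt(a) = -27*sqrt(a))
c(B)**4 = (-27*I*sqrt(3))**4 = 4782969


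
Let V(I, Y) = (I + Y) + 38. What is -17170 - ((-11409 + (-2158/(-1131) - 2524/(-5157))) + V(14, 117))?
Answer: -887207840/149553 ≈ -5932.4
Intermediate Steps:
V(I, Y) = 38 + I + Y
-17170 - ((-11409 + (-2158/(-1131) - 2524/(-5157))) + V(14, 117)) = -17170 - ((-11409 + (-2158/(-1131) - 2524/(-5157))) + (38 + 14 + 117)) = -17170 - ((-11409 + (-2158*(-1/1131) - 2524*(-1/5157))) + 169) = -17170 - ((-11409 + (166/87 + 2524/5157)) + 169) = -17170 - ((-11409 + 358550/149553) + 169) = -17170 - (-1705891627/149553 + 169) = -17170 - 1*(-1680617170/149553) = -17170 + 1680617170/149553 = -887207840/149553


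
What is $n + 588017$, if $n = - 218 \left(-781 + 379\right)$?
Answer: $675653$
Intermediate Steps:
$n = 87636$ ($n = \left(-218\right) \left(-402\right) = 87636$)
$n + 588017 = 87636 + 588017 = 675653$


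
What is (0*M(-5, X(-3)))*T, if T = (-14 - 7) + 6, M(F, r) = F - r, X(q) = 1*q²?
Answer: 0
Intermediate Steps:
X(q) = q²
T = -15 (T = -21 + 6 = -15)
(0*M(-5, X(-3)))*T = (0*(-5 - 1*(-3)²))*(-15) = (0*(-5 - 1*9))*(-15) = (0*(-5 - 9))*(-15) = (0*(-14))*(-15) = 0*(-15) = 0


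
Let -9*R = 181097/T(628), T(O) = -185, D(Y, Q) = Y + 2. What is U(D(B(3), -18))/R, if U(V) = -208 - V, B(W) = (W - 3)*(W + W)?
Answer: -49950/25871 ≈ -1.9307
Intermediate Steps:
B(W) = 2*W*(-3 + W) (B(W) = (-3 + W)*(2*W) = 2*W*(-3 + W))
D(Y, Q) = 2 + Y
R = 181097/1665 (R = -181097/(9*(-185)) = -181097*(-1)/(9*185) = -1/9*(-181097/185) = 181097/1665 ≈ 108.77)
U(D(B(3), -18))/R = (-208 - (2 + 2*3*(-3 + 3)))/(181097/1665) = (-208 - (2 + 2*3*0))*(1665/181097) = (-208 - (2 + 0))*(1665/181097) = (-208 - 1*2)*(1665/181097) = (-208 - 2)*(1665/181097) = -210*1665/181097 = -49950/25871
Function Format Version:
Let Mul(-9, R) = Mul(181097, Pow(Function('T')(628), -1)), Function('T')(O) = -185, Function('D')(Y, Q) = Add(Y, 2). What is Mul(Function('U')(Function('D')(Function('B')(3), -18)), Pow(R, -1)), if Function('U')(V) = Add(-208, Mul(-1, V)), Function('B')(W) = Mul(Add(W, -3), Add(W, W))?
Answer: Rational(-49950, 25871) ≈ -1.9307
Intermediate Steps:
Function('B')(W) = Mul(2, W, Add(-3, W)) (Function('B')(W) = Mul(Add(-3, W), Mul(2, W)) = Mul(2, W, Add(-3, W)))
Function('D')(Y, Q) = Add(2, Y)
R = Rational(181097, 1665) (R = Mul(Rational(-1, 9), Mul(181097, Pow(-185, -1))) = Mul(Rational(-1, 9), Mul(181097, Rational(-1, 185))) = Mul(Rational(-1, 9), Rational(-181097, 185)) = Rational(181097, 1665) ≈ 108.77)
Mul(Function('U')(Function('D')(Function('B')(3), -18)), Pow(R, -1)) = Mul(Add(-208, Mul(-1, Add(2, Mul(2, 3, Add(-3, 3))))), Pow(Rational(181097, 1665), -1)) = Mul(Add(-208, Mul(-1, Add(2, Mul(2, 3, 0)))), Rational(1665, 181097)) = Mul(Add(-208, Mul(-1, Add(2, 0))), Rational(1665, 181097)) = Mul(Add(-208, Mul(-1, 2)), Rational(1665, 181097)) = Mul(Add(-208, -2), Rational(1665, 181097)) = Mul(-210, Rational(1665, 181097)) = Rational(-49950, 25871)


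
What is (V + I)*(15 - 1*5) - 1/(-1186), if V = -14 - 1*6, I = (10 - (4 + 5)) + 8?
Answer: -130459/1186 ≈ -110.00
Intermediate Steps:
I = 9 (I = (10 - 1*9) + 8 = (10 - 9) + 8 = 1 + 8 = 9)
V = -20 (V = -14 - 6 = -20)
(V + I)*(15 - 1*5) - 1/(-1186) = (-20 + 9)*(15 - 1*5) - 1/(-1186) = -11*(15 - 5) - 1*(-1/1186) = -11*10 + 1/1186 = -110 + 1/1186 = -130459/1186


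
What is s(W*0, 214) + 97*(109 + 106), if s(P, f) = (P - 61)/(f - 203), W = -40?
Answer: 229344/11 ≈ 20849.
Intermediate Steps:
s(P, f) = (-61 + P)/(-203 + f)
s(W*0, 214) + 97*(109 + 106) = (-61 - 40*0)/(-203 + 214) + 97*(109 + 106) = (-61 + 0)/11 + 97*215 = (1/11)*(-61) + 20855 = -61/11 + 20855 = 229344/11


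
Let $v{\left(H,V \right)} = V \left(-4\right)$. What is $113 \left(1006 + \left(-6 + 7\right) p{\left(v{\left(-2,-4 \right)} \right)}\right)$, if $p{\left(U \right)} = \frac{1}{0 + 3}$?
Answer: $\frac{341147}{3} \approx 1.1372 \cdot 10^{5}$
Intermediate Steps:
$v{\left(H,V \right)} = - 4 V$
$p{\left(U \right)} = \frac{1}{3}$
$113 \left(1006 + \left(-6 + 7\right) p{\left(v{\left(-2,-4 \right)} \right)}\right) = 113 \left(1006 + \left(-6 + 7\right) \frac{1}{3}\right) = 113 \left(1006 + 1 \cdot \frac{1}{3}\right) = 113 \left(1006 + \frac{1}{3}\right) = 113 \cdot \frac{3019}{3} = \frac{341147}{3}$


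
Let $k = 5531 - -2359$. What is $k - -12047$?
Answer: $19937$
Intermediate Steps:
$k = 7890$ ($k = 5531 + 2359 = 7890$)
$k - -12047 = 7890 - -12047 = 7890 + 12047 = 19937$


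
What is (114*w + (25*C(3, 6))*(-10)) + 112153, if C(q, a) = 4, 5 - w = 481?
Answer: 56889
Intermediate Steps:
w = -476 (w = 5 - 1*481 = 5 - 481 = -476)
(114*w + (25*C(3, 6))*(-10)) + 112153 = (114*(-476) + (25*4)*(-10)) + 112153 = (-54264 + 100*(-10)) + 112153 = (-54264 - 1000) + 112153 = -55264 + 112153 = 56889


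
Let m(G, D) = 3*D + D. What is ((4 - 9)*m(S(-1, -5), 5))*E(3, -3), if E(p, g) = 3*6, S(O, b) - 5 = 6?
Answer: -1800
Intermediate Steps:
S(O, b) = 11 (S(O, b) = 5 + 6 = 11)
E(p, g) = 18
m(G, D) = 4*D
((4 - 9)*m(S(-1, -5), 5))*E(3, -3) = ((4 - 9)*(4*5))*18 = -5*20*18 = -100*18 = -1800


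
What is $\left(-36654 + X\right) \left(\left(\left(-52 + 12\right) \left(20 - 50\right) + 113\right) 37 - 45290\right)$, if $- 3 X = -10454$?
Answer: $-109160276$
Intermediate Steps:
$X = \frac{10454}{3}$ ($X = \left(- \frac{1}{3}\right) \left(-10454\right) = \frac{10454}{3} \approx 3484.7$)
$\left(-36654 + X\right) \left(\left(\left(-52 + 12\right) \left(20 - 50\right) + 113\right) 37 - 45290\right) = \left(-36654 + \frac{10454}{3}\right) \left(\left(\left(-52 + 12\right) \left(20 - 50\right) + 113\right) 37 - 45290\right) = - \frac{99508 \left(\left(\left(-40\right) \left(-30\right) + 113\right) 37 - 45290\right)}{3} = - \frac{99508 \left(\left(1200 + 113\right) 37 - 45290\right)}{3} = - \frac{99508 \left(1313 \cdot 37 - 45290\right)}{3} = - \frac{99508 \left(48581 - 45290\right)}{3} = \left(- \frac{99508}{3}\right) 3291 = -109160276$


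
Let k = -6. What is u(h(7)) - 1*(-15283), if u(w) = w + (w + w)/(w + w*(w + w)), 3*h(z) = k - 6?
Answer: 106951/7 ≈ 15279.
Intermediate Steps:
h(z) = -4 (h(z) = (-6 - 6)/3 = (⅓)*(-12) = -4)
u(w) = w + 2*w/(w + 2*w²) (u(w) = w + (2*w)/(w + w*(2*w)) = w + (2*w)/(w + 2*w²) = w + 2*w/(w + 2*w²))
u(h(7)) - 1*(-15283) = (2 - 4 + 2*(-4)²)/(1 + 2*(-4)) - 1*(-15283) = (2 - 4 + 2*16)/(1 - 8) + 15283 = (2 - 4 + 32)/(-7) + 15283 = -⅐*30 + 15283 = -30/7 + 15283 = 106951/7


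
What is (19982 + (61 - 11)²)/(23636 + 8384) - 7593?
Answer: -121552689/16010 ≈ -7592.3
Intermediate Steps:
(19982 + (61 - 11)²)/(23636 + 8384) - 7593 = (19982 + 50²)/32020 - 7593 = (19982 + 2500)*(1/32020) - 7593 = 22482*(1/32020) - 7593 = 11241/16010 - 7593 = -121552689/16010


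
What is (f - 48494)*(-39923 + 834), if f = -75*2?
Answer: 1901445316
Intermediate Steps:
f = -150
(f - 48494)*(-39923 + 834) = (-150 - 48494)*(-39923 + 834) = -48644*(-39089) = 1901445316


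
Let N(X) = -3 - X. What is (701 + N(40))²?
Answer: 432964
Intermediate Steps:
(701 + N(40))² = (701 + (-3 - 1*40))² = (701 + (-3 - 40))² = (701 - 43)² = 658² = 432964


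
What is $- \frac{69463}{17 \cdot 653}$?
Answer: $- \frac{69463}{11101} \approx -6.2574$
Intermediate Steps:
$- \frac{69463}{17 \cdot 653} = - \frac{69463}{11101}$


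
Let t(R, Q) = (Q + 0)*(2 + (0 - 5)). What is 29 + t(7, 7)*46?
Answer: -937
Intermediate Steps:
t(R, Q) = -3*Q (t(R, Q) = Q*(2 - 5) = Q*(-3) = -3*Q)
29 + t(7, 7)*46 = 29 - 3*7*46 = 29 - 21*46 = 29 - 966 = -937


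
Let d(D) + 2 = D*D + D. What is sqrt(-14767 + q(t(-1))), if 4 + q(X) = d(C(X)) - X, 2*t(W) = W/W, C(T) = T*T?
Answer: I*sqrt(236371)/4 ≈ 121.55*I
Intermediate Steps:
C(T) = T**2
t(W) = 1/2 (t(W) = (W/W)/2 = (1/2)*1 = 1/2)
d(D) = -2 + D + D**2 (d(D) = -2 + (D*D + D) = -2 + (D**2 + D) = -2 + (D + D**2) = -2 + D + D**2)
q(X) = -6 + X**2 + X**4 - X (q(X) = -4 + ((-2 + X**2 + (X**2)**2) - X) = -4 + ((-2 + X**2 + X**4) - X) = -4 + (-2 + X**2 + X**4 - X) = -6 + X**2 + X**4 - X)
sqrt(-14767 + q(t(-1))) = sqrt(-14767 + (-6 + (1/2)**2 + (1/2)**4 - 1*1/2)) = sqrt(-14767 + (-6 + 1/4 + 1/16 - 1/2)) = sqrt(-14767 - 99/16) = sqrt(-236371/16) = I*sqrt(236371)/4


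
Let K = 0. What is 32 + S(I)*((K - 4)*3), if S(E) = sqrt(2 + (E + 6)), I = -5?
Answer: 32 - 12*sqrt(3) ≈ 11.215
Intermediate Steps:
S(E) = sqrt(8 + E) (S(E) = sqrt(2 + (6 + E)) = sqrt(8 + E))
32 + S(I)*((K - 4)*3) = 32 + sqrt(8 - 5)*((0 - 4)*3) = 32 + sqrt(3)*(-4*3) = 32 + sqrt(3)*(-12) = 32 - 12*sqrt(3)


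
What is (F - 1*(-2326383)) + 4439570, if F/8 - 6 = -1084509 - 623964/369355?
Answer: -705499265917/369355 ≈ -1.9101e+6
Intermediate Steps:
F = -3204537836232/369355 (F = 48 + 8*(-1084509 - 623964/369355) = 48 + 8*(-400569445659/369355) = 48 - 3204555565272/369355 = -3204537836232/369355 ≈ -8.6760e+6)
(F - 1*(-2326383)) + 4439570 = (-3204537836232/369355 - 1*(-2326383)) + 4439570 = (-3204537836232/369355 + 2326383) + 4439570 = -2345276643267/369355 + 4439570 = -705499265917/369355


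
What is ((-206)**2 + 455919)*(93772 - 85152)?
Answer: 4295820100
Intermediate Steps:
((-206)**2 + 455919)*(93772 - 85152) = (42436 + 455919)*8620 = 498355*8620 = 4295820100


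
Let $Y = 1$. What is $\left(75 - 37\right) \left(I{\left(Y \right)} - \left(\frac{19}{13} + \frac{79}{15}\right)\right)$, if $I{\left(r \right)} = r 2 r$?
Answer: $- \frac{35036}{195} \approx -179.67$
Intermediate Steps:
$I{\left(r \right)} = 2 r^{2}$ ($I{\left(r \right)} = 2 r r = 2 r^{2}$)
$\left(75 - 37\right) \left(I{\left(Y \right)} - \left(\frac{19}{13} + \frac{79}{15}\right)\right) = \left(75 - 37\right) \left(2 \cdot 1^{2} - \left(\frac{19}{13} + \frac{79}{15}\right)\right) = \left(75 - 37\right) \left(2 \cdot 1 - \frac{1312}{195}\right) = 38 \left(2 - \frac{1312}{195}\right) = 38 \left(- \frac{922}{195}\right) = - \frac{35036}{195}$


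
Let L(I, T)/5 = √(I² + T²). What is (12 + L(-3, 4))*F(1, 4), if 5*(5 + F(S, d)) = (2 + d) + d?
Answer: -111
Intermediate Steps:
F(S, d) = -23/5 + 2*d/5 (F(S, d) = -5 + ((2 + d) + d)/5 = -5 + (2 + 2*d)/5 = -5 + (⅖ + 2*d/5) = -23/5 + 2*d/5)
L(I, T) = 5*√(I² + T²)
(12 + L(-3, 4))*F(1, 4) = (12 + 5*√((-3)² + 4²))*(-23/5 + (⅖)*4) = (12 + 5*√(9 + 16))*(-23/5 + 8/5) = (12 + 5*√25)*(-3) = (12 + 5*5)*(-3) = (12 + 25)*(-3) = 37*(-3) = -111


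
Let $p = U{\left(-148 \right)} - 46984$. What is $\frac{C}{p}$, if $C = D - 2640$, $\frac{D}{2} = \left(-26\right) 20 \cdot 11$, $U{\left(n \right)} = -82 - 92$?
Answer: $\frac{7040}{23579} \approx 0.29857$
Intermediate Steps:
$U{\left(n \right)} = -174$
$p = -47158$ ($p = -174 - 46984 = -47158$)
$D = -11440$ ($D = 2 \left(-26\right) 20 \cdot 11 = 2 \left(\left(-520\right) 11\right) = 2 \left(-5720\right) = -11440$)
$C = -14080$ ($C = -11440 - 2640 = -14080$)
$\frac{C}{p} = - \frac{14080}{-47158} = \left(-14080\right) \left(- \frac{1}{47158}\right) = \frac{7040}{23579}$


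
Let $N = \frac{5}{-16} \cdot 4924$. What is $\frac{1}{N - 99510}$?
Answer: $- \frac{4}{404195} \approx -9.8962 \cdot 10^{-6}$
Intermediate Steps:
$N = - \frac{6155}{4}$ ($N = 5 \left(- \frac{1}{16}\right) 4924 = \left(- \frac{5}{16}\right) 4924 = - \frac{6155}{4} \approx -1538.8$)
$\frac{1}{N - 99510} = \frac{1}{- \frac{6155}{4} - 99510} = \frac{1}{- \frac{404195}{4}} = - \frac{4}{404195}$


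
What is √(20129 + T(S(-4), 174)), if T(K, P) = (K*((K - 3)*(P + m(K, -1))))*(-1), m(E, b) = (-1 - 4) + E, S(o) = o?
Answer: √15509 ≈ 124.54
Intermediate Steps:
m(E, b) = -5 + E
T(K, P) = -K*(-3 + K)*(-5 + K + P) (T(K, P) = (K*((K - 3)*(P + (-5 + K))))*(-1) = (K*((-3 + K)*(-5 + K + P)))*(-1) = (K*(-3 + K)*(-5 + K + P))*(-1) = -K*(-3 + K)*(-5 + K + P))
√(20129 + T(S(-4), 174)) = √(20129 - 4*(-15 - 1*(-4)² + 3*174 + 8*(-4) - 1*(-4)*174)) = √(20129 - 4*(-15 - 1*16 + 522 - 32 + 696)) = √(20129 - 4*(-15 - 16 + 522 - 32 + 696)) = √(20129 - 4*1155) = √(20129 - 4620) = √15509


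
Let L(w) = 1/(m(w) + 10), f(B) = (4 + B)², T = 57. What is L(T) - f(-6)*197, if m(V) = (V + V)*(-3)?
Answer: -261617/332 ≈ -788.00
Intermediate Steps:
m(V) = -6*V (m(V) = (2*V)*(-3) = -6*V)
L(w) = 1/(10 - 6*w) (L(w) = 1/(-6*w + 10) = 1/(10 - 6*w))
L(T) - f(-6)*197 = -1/(-10 + 6*57) - (4 - 6)²*197 = -1/(-10 + 342) - (-2)²*197 = -1/332 - 4*197 = -1*1/332 - 1*788 = -1/332 - 788 = -261617/332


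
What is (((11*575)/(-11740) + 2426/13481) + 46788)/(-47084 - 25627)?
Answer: -493662453509/767183164956 ≈ -0.64347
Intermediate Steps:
(((11*575)/(-11740) + 2426/13481) + 46788)/(-47084 - 25627) = ((6325*(-1/11740) + 2426*(1/13481)) + 46788)/(-72711) = ((-1265/2348 + 2426/13481) + 46788)*(-1/72711) = (-11357217/31653388 + 46788)*(-1/72711) = (1480987360527/31653388)*(-1/72711) = -493662453509/767183164956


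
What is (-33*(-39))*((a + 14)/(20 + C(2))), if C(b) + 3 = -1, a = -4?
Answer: 6435/8 ≈ 804.38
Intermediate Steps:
C(b) = -4 (C(b) = -3 - 1 = -4)
(-33*(-39))*((a + 14)/(20 + C(2))) = (-33*(-39))*((-4 + 14)/(20 - 4)) = 1287*(10/16) = 1287*(10*(1/16)) = 1287*(5/8) = 6435/8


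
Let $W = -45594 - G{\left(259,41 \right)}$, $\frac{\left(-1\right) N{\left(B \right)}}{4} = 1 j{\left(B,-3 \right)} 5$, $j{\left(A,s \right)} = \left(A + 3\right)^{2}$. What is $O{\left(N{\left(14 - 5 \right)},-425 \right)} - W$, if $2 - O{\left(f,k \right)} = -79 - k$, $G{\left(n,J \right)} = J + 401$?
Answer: $45692$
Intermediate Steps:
$G{\left(n,J \right)} = 401 + J$
$j{\left(A,s \right)} = \left(3 + A\right)^{2}$
$N{\left(B \right)} = - 20 \left(3 + B\right)^{2}$ ($N{\left(B \right)} = - 4 \cdot 1 \left(3 + B\right)^{2} \cdot 5 = - 4 \left(3 + B\right)^{2} \cdot 5 = - 4 \cdot 5 \left(3 + B\right)^{2} = - 20 \left(3 + B\right)^{2}$)
$O{\left(f,k \right)} = 81 + k$ ($O{\left(f,k \right)} = 2 - \left(-79 - k\right) = 2 + \left(79 + k\right) = 81 + k$)
$W = -46036$ ($W = -45594 - \left(401 + 41\right) = -45594 - 442 = -46036$)
$O{\left(N{\left(14 - 5 \right)},-425 \right)} - W = \left(81 - 425\right) - -46036 = -344 + 46036 = 45692$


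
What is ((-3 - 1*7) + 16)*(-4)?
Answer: -24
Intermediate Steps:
((-3 - 1*7) + 16)*(-4) = ((-3 - 7) + 16)*(-4) = (-10 + 16)*(-4) = 6*(-4) = -24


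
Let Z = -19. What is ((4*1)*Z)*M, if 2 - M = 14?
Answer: 912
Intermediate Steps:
M = -12 (M = 2 - 1*14 = 2 - 14 = -12)
((4*1)*Z)*M = ((4*1)*(-19))*(-12) = (4*(-19))*(-12) = -76*(-12) = 912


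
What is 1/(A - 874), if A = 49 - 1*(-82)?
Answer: -1/743 ≈ -0.0013459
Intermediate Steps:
A = 131 (A = 49 + 82 = 131)
1/(A - 874) = 1/(131 - 874) = 1/(-743) = -1/743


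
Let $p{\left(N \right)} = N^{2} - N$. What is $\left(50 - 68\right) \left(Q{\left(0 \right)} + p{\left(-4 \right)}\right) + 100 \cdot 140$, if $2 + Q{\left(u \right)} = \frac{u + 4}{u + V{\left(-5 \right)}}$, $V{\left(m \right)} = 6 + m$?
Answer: $13604$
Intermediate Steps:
$Q{\left(u \right)} = -2 + \frac{4 + u}{1 + u}$ ($Q{\left(u \right)} = -2 + \frac{u + 4}{u + \left(6 - 5\right)} = -2 + \frac{4 + u}{u + 1} = -2 + \frac{4 + u}{1 + u}$)
$\left(50 - 68\right) \left(Q{\left(0 \right)} + p{\left(-4 \right)}\right) + 100 \cdot 140 = \left(50 - 68\right) \left(\frac{2 - 0}{1 + 0} - 4 \left(-1 - 4\right)\right) + 100 \cdot 140 = - 18 \left(\frac{2 + 0}{1} - -20\right) + 14000 = - 18 \left(1 \cdot 2 + 20\right) + 14000 = - 18 \left(2 + 20\right) + 14000 = \left(-18\right) 22 + 14000 = -396 + 14000 = 13604$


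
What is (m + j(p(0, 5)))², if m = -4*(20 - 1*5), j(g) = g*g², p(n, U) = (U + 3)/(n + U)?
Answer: 48832144/15625 ≈ 3125.3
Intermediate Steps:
p(n, U) = (3 + U)/(U + n)
j(g) = g³
m = -60 (m = -4*(20 - 5) = -4*15 = -60)
(m + j(p(0, 5)))² = (-60 + ((3 + 5)/(5 + 0))³)² = (-60 + (8/5)³)² = (-60 + 512/125)² = (-6988/125)² = 48832144/15625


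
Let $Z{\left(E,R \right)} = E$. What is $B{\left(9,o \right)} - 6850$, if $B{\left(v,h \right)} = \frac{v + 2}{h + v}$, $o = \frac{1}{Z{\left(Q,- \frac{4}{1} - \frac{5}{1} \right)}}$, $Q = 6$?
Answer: $- \frac{34244}{5} \approx -6848.8$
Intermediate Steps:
$o = \frac{1}{6} \approx 0.16667$
$B{\left(v,h \right)} = \frac{2 + v}{h + v}$
$B{\left(9,o \right)} - 6850 = \frac{2 + 9}{\frac{1}{6} + 9} - 6850 = \frac{1}{\frac{55}{6}} \cdot 11 - 6850 = \frac{6}{55} \cdot 11 - 6850 = \frac{6}{5} - 6850 = - \frac{34244}{5}$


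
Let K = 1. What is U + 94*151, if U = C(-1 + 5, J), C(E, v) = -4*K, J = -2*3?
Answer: 14190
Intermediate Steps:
J = -6
C(E, v) = -4 (C(E, v) = -4*1 = -4)
U = -4
U + 94*151 = -4 + 94*151 = -4 + 14194 = 14190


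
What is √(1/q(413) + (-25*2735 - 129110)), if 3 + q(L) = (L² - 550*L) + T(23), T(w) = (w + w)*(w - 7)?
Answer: I*√153988884527322/27924 ≈ 444.39*I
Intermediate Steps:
T(w) = 2*w*(-7 + w) (T(w) = (2*w)*(-7 + w) = 2*w*(-7 + w))
q(L) = 733 + L² - 550*L (q(L) = -3 + ((L² - 550*L) + 2*23*(-7 + 23)) = -3 + ((L² - 550*L) + 2*23*16) = -3 + ((L² - 550*L) + 736) = -3 + (736 + L² - 550*L) = 733 + L² - 550*L)
√(1/q(413) + (-25*2735 - 129110)) = √(1/(733 + 413² - 550*413) + (-25*2735 - 129110)) = √(1/(733 + 170569 - 227150) + (-68375 - 129110)) = √(1/(-55848) - 197485) = √(-1/55848 - 197485) = √(-11029142281/55848) = I*√153988884527322/27924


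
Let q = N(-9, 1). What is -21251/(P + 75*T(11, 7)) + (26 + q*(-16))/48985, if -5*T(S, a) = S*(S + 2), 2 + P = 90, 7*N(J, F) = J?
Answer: 7287532227/705335015 ≈ 10.332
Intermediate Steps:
N(J, F) = J/7
q = -9/7 (q = (⅐)*(-9) = -9/7 ≈ -1.2857)
P = 88 (P = -2 + 90 = 88)
T(S, a) = -S*(2 + S)/5 (T(S, a) = -S*(S + 2)/5 = -S*(2 + S)/5)
-21251/(P + 75*T(11, 7)) + (26 + q*(-16))/48985 = -21251/(88 + 75*(-⅕*11*(2 + 11))) + (26 - 9/7*(-16))/48985 = -21251/(88 + 75*(-⅕*11*13)) + (26 + 144/7)*(1/48985) = -21251/(88 + 75*(-143/5)) + (326/7)*(1/48985) = -21251/(88 - 2145) + 326/342895 = -21251/(-2057) + 326/342895 = -21251*(-1/2057) + 326/342895 = 21251/2057 + 326/342895 = 7287532227/705335015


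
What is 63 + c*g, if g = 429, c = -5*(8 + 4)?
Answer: -25677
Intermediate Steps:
c = -60 (c = -5*12 = -60)
63 + c*g = 63 - 60*429 = 63 - 25740 = -25677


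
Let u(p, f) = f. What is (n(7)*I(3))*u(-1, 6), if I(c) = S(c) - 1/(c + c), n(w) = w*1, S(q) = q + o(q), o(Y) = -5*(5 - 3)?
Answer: -301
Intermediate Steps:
o(Y) = -10 (o(Y) = -5*2 = -10)
S(q) = -10 + q (S(q) = q - 10 = -10 + q)
n(w) = w
I(c) = -10 + c - 1/(2*c) (I(c) = (-10 + c) - 1/(c + c) = (-10 + c) - 1/(2*c) = -10 + c - 1/(2*c))
(n(7)*I(3))*u(-1, 6) = (7*(-10 + 3 - 1/2/3))*6 = (7*(-10 + 3 - 1/2*1/3))*6 = (7*(-10 + 3 - 1/6))*6 = (7*(-43/6))*6 = -301/6*6 = -301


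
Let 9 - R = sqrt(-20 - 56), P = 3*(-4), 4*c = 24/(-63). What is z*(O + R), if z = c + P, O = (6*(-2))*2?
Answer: 1270/7 + 508*I*sqrt(19)/21 ≈ 181.43 + 105.44*I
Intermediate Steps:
c = -2/21 (c = (24/(-63))/4 = (24*(-1/63))/4 = (1/4)*(-8/21) = -2/21 ≈ -0.095238)
P = -12
O = -24 (O = -12*2 = -24)
z = -254/21 (z = -2/21 - 12 = -254/21 ≈ -12.095)
R = 9 - 2*I*sqrt(19) (R = 9 - sqrt(-20 - 56) = 9 - sqrt(-76) = 9 - 2*I*sqrt(19) ≈ 9.0 - 8.7178*I)
z*(O + R) = -254*(-24 + (9 - 2*I*sqrt(19)))/21 = -254*(-15 - 2*I*sqrt(19))/21 = 1270/7 + 508*I*sqrt(19)/21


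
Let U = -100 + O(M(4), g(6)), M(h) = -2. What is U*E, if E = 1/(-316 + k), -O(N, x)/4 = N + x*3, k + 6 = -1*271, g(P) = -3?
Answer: 56/593 ≈ 0.094435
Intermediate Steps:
k = -277 (k = -6 - 1*271 = -6 - 271 = -277)
O(N, x) = -12*x - 4*N (O(N, x) = -4*(N + x*3) = -4*(N + 3*x) = -12*x - 4*N)
E = -1/593 (E = 1/(-316 - 277) = 1/(-593) = -1/593 ≈ -0.0016863)
U = -56 (U = -100 + (-12*(-3) - 4*(-2)) = -100 + (36 + 8) = -100 + 44 = -56)
U*E = -56*(-1/593) = 56/593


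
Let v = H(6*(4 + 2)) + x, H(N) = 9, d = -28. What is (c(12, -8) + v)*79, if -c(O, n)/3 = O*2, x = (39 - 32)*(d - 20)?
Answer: -31521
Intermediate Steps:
x = -336 (x = (39 - 32)*(-28 - 20) = 7*(-48) = -336)
v = -327 (v = 9 - 336 = -327)
c(O, n) = -6*O (c(O, n) = -3*O*2 = -6*O)
(c(12, -8) + v)*79 = (-6*12 - 327)*79 = (-72 - 327)*79 = -399*79 = -31521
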